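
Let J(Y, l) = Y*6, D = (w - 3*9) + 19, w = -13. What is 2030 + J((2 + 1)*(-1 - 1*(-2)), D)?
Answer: 2048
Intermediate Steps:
D = -21 (D = (-13 - 3*9) + 19 = (-13 - 27) + 19 = -40 + 19 = -21)
J(Y, l) = 6*Y
2030 + J((2 + 1)*(-1 - 1*(-2)), D) = 2030 + 6*((2 + 1)*(-1 - 1*(-2))) = 2030 + 6*(3*(-1 + 2)) = 2030 + 6*(3*1) = 2030 + 6*3 = 2030 + 18 = 2048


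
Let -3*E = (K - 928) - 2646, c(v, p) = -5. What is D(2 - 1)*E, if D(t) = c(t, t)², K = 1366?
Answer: 18400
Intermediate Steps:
D(t) = 25 (D(t) = (-5)² = 25)
E = 736 (E = -((1366 - 928) - 2646)/3 = -(438 - 2646)/3 = -⅓*(-2208) = 736)
D(2 - 1)*E = 25*736 = 18400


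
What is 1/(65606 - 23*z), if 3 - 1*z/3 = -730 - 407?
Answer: -1/13054 ≈ -7.6605e-5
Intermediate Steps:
z = 3420 (z = 9 - 3*(-730 - 407) = 9 - 3*(-1137) = 9 + 3411 = 3420)
1/(65606 - 23*z) = 1/(65606 - 23*3420) = 1/(65606 - 78660) = 1/(-13054) = -1/13054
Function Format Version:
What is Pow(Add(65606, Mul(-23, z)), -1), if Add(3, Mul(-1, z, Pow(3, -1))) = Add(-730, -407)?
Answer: Rational(-1, 13054) ≈ -7.6605e-5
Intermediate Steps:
z = 3420 (z = Add(9, Mul(-3, Add(-730, -407))) = Add(9, Mul(-3, -1137)) = Add(9, 3411) = 3420)
Pow(Add(65606, Mul(-23, z)), -1) = Pow(Add(65606, Mul(-23, 3420)), -1) = Pow(Add(65606, -78660), -1) = Pow(-13054, -1) = Rational(-1, 13054)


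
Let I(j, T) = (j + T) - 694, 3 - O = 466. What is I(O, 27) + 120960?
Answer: 119830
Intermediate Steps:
O = -463 (O = 3 - 1*466 = 3 - 466 = -463)
I(j, T) = -694 + T + j (I(j, T) = (T + j) - 694 = -694 + T + j)
I(O, 27) + 120960 = (-694 + 27 - 463) + 120960 = -1130 + 120960 = 119830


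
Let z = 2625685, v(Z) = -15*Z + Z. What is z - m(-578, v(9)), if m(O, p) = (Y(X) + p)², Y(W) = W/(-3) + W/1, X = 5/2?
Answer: 23492036/9 ≈ 2.6102e+6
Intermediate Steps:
v(Z) = -14*Z
X = 5/2 (X = 5*(½) = 5/2 ≈ 2.5000)
Y(W) = 2*W/3 (Y(W) = W*(-⅓) + W*1 = -W/3 + W = 2*W/3)
m(O, p) = (5/3 + p)² (m(O, p) = ((⅔)*(5/2) + p)² = (5/3 + p)²)
z - m(-578, v(9)) = 2625685 - (5 + 3*(-14*9))²/9 = 2625685 - (5 + 3*(-126))²/9 = 2625685 - (5 - 378)²/9 = 2625685 - (-373)²/9 = 2625685 - 139129/9 = 23492036/9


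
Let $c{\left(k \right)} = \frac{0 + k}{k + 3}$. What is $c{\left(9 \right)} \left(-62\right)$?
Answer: $- \frac{93}{2} \approx -46.5$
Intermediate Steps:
$c{\left(k \right)} = \frac{k}{3 + k}$
$c{\left(9 \right)} \left(-62\right) = \frac{9}{3 + 9} \left(-62\right) = \frac{9}{12} \left(-62\right) = 9 \cdot \frac{1}{12} \left(-62\right) = \frac{3}{4} \left(-62\right) = - \frac{93}{2}$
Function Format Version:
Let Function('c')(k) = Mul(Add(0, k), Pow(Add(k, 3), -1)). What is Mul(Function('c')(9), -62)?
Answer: Rational(-93, 2) ≈ -46.500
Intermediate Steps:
Function('c')(k) = Mul(k, Pow(Add(3, k), -1))
Mul(Function('c')(9), -62) = Mul(Mul(9, Pow(Add(3, 9), -1)), -62) = Mul(Mul(9, Pow(12, -1)), -62) = Mul(Mul(9, Rational(1, 12)), -62) = Mul(Rational(3, 4), -62) = Rational(-93, 2)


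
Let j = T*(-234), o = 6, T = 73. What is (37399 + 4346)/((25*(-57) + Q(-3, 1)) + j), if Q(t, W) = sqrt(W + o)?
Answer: -772574715/342509042 - 41745*sqrt(7)/342509042 ≈ -2.2560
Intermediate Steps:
j = -17082 (j = 73*(-234) = -17082)
Q(t, W) = sqrt(6 + W) (Q(t, W) = sqrt(W + 6) = sqrt(6 + W))
(37399 + 4346)/((25*(-57) + Q(-3, 1)) + j) = (37399 + 4346)/((25*(-57) + sqrt(6 + 1)) - 17082) = 41745/((-1425 + sqrt(7)) - 17082) = 41745/(-18507 + sqrt(7))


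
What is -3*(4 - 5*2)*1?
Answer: 18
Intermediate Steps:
-3*(4 - 5*2)*1 = -3*(4 - 10)*1 = -3*(-6)*1 = 18*1 = 18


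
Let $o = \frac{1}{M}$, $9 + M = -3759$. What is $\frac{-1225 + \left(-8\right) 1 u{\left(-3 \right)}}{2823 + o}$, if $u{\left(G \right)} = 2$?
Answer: $- \frac{4676088}{10637063} \approx -0.4396$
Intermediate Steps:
$M = -3768$ ($M = -9 - 3759 = -3768$)
$o = - \frac{1}{3768}$ ($o = \frac{1}{-3768} = - \frac{1}{3768} \approx -0.00026539$)
$\frac{-1225 + \left(-8\right) 1 u{\left(-3 \right)}}{2823 + o} = \frac{-1225 + \left(-8\right) 1 \cdot 2}{2823 - \frac{1}{3768}} = \frac{-1225 - 16}{\frac{10637063}{3768}} = \left(-1225 - 16\right) \frac{3768}{10637063} = \left(-1241\right) \frac{3768}{10637063} = - \frac{4676088}{10637063}$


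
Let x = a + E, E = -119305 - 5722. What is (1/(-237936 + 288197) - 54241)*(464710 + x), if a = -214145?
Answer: -342242561812200/50261 ≈ -6.8093e+9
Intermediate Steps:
E = -125027
x = -339172 (x = -214145 - 125027 = -339172)
(1/(-237936 + 288197) - 54241)*(464710 + x) = (1/(-237936 + 288197) - 54241)*(464710 - 339172) = (1/50261 - 54241)*125538 = -2726206900/50261*125538 = -342242561812200/50261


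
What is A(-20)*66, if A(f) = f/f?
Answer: 66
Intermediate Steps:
A(f) = 1
A(-20)*66 = 1*66 = 66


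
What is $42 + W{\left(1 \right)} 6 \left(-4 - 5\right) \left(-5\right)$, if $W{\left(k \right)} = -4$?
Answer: $-1038$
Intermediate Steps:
$42 + W{\left(1 \right)} 6 \left(-4 - 5\right) \left(-5\right) = 42 - 4 \cdot 6 \left(-4 - 5\right) \left(-5\right) = 42 - 4 \cdot 6 \left(-9\right) \left(-5\right) = 42 - 4 \left(\left(-54\right) \left(-5\right)\right) = 42 - 1080 = -1038$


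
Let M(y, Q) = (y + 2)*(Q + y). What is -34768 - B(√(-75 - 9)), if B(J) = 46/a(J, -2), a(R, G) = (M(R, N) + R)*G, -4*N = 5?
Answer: -23399037/673 - 7*I*√21/673 ≈ -34768.0 - 0.047664*I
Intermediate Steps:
N = -5/4 (N = -¼*5 = -5/4 ≈ -1.2500)
M(y, Q) = (2 + y)*(Q + y)
a(R, G) = G*(-5/2 + R² + 7*R/4) (a(R, G) = ((R² + 2*(-5/4) + 2*R - 5*R/4) + R)*G = ((R² - 5/2 + 2*R - 5*R/4) + R)*G = ((-5/2 + R² + 3*R/4) + R)*G = (-5/2 + R² + 7*R/4)*G = G*(-5/2 + R² + 7*R/4))
B(J) = 46/(5 - 2*J² - 7*J/2) (B(J) = 46/(((¼)*(-2)*(-10 + 4*J² + 7*J))) = 46/(5 - 2*J² - 7*J/2))
-34768 - B(√(-75 - 9)) = -34768 - (-92)/(-10 + 4*(√(-75 - 9))² + 7*√(-75 - 9)) = -34768 - (-92)/(-10 + 4*(√(-84))² + 7*√(-84)) = -34768 - (-92)/(-10 + 4*(2*I*√21)² + 7*(2*I*√21)) = -34768 - (-92)/(-10 + 4*(-84) + 14*I*√21) = -34768 - (-92)/(-10 - 336 + 14*I*√21) = -34768 - (-92)/(-346 + 14*I*√21) = -34768 + 92/(-346 + 14*I*√21)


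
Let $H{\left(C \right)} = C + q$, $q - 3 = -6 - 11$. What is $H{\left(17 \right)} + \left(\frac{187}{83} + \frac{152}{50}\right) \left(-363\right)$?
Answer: $- \frac{3980604}{2075} \approx -1918.4$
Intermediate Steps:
$q = -14$ ($q = 3 - 17 = -14$)
$H{\left(C \right)} = -14 + C$ ($H{\left(C \right)} = C - 14 = -14 + C$)
$H{\left(17 \right)} + \left(\frac{187}{83} + \frac{152}{50}\right) \left(-363\right) = \left(-14 + 17\right) + \left(\frac{187}{83} + \frac{152}{50}\right) \left(-363\right) = 3 + \left(187 \cdot \frac{1}{83} + 152 \cdot \frac{1}{50}\right) \left(-363\right) = 3 + \left(\frac{187}{83} + \frac{76}{25}\right) \left(-363\right) = 3 + \frac{10983}{2075} \left(-363\right) = 3 - \frac{3986829}{2075} = - \frac{3980604}{2075}$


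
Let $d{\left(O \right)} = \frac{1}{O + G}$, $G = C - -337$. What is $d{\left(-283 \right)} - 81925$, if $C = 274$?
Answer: $- \frac{26871399}{328} \approx -81925.0$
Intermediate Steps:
$G = 611$ ($G = 274 - -337 = 274 + 337 = 611$)
$d{\left(O \right)} = \frac{1}{611 + O}$ ($d{\left(O \right)} = \frac{1}{O + 611} = \frac{1}{611 + O}$)
$d{\left(-283 \right)} - 81925 = \frac{1}{611 - 283} - 81925 = \frac{1}{328} - 81925 = - \frac{26871399}{328}$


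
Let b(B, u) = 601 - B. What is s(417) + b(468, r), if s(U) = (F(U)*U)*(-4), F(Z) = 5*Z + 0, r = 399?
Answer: -3477647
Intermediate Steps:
F(Z) = 5*Z
s(U) = -20*U**2 (s(U) = ((5*U)*U)*(-4) = (5*U**2)*(-4) = -20*U**2)
s(417) + b(468, r) = -20*417**2 + (601 - 1*468) = -20*173889 + (601 - 468) = -3477780 + 133 = -3477647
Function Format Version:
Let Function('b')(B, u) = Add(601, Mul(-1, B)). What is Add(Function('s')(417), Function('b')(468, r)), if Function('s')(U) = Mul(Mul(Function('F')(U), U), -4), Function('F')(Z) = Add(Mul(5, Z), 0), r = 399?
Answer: -3477647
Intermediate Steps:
Function('F')(Z) = Mul(5, Z)
Function('s')(U) = Mul(-20, Pow(U, 2)) (Function('s')(U) = Mul(Mul(Mul(5, U), U), -4) = Mul(Mul(5, Pow(U, 2)), -4) = Mul(-20, Pow(U, 2)))
Add(Function('s')(417), Function('b')(468, r)) = Add(Mul(-20, Pow(417, 2)), Add(601, Mul(-1, 468))) = Add(Mul(-20, 173889), Add(601, -468)) = Add(-3477780, 133) = -3477647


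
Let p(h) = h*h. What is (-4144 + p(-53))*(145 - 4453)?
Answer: 5751180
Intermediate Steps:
p(h) = h²
(-4144 + p(-53))*(145 - 4453) = (-4144 + (-53)²)*(145 - 4453) = (-4144 + 2809)*(-4308) = -1335*(-4308) = 5751180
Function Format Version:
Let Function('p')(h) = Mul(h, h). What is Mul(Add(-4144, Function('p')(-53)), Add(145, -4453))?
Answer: 5751180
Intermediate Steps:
Function('p')(h) = Pow(h, 2)
Mul(Add(-4144, Function('p')(-53)), Add(145, -4453)) = Mul(Add(-4144, Pow(-53, 2)), Add(145, -4453)) = Mul(Add(-4144, 2809), -4308) = Mul(-1335, -4308) = 5751180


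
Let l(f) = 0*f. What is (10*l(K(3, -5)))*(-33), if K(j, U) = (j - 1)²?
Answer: 0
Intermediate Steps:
K(j, U) = (-1 + j)²
l(f) = 0
(10*l(K(3, -5)))*(-33) = (10*0)*(-33) = 0*(-33) = 0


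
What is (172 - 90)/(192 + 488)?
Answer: 41/340 ≈ 0.12059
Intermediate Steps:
(172 - 90)/(192 + 488) = 82/680 = 82*(1/680) = 41/340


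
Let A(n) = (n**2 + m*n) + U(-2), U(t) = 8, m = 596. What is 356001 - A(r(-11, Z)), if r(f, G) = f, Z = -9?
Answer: 362428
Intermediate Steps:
A(n) = 8 + n**2 + 596*n (A(n) = (n**2 + 596*n) + 8 = 8 + n**2 + 596*n)
356001 - A(r(-11, Z)) = 356001 - (8 + (-11)**2 + 596*(-11)) = 356001 - (8 + 121 - 6556) = 356001 - 1*(-6427) = 356001 + 6427 = 362428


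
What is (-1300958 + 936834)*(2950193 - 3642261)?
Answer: 251998568432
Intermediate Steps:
(-1300958 + 936834)*(2950193 - 3642261) = -364124*(-692068) = 251998568432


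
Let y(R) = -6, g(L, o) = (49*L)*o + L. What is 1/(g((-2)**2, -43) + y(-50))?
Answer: -1/8430 ≈ -0.00011862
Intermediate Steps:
g(L, o) = L + 49*L*o (g(L, o) = 49*L*o + L = L + 49*L*o)
1/(g((-2)**2, -43) + y(-50)) = 1/((-2)**2*(1 + 49*(-43)) - 6) = 1/(4*(1 - 2107) - 6) = 1/(4*(-2106) - 6) = 1/(-8424 - 6) = 1/(-8430) = -1/8430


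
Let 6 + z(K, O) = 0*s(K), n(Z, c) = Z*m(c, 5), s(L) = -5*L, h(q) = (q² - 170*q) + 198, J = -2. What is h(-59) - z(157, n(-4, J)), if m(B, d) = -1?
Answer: 13715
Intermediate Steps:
h(q) = 198 + q² - 170*q
n(Z, c) = -Z (n(Z, c) = Z*(-1) = -Z)
z(K, O) = -6 (z(K, O) = -6 + 0*(-5*K) = -6 + 0 = -6)
h(-59) - z(157, n(-4, J)) = (198 + (-59)² - 170*(-59)) - 1*(-6) = (198 + 3481 + 10030) + 6 = 13709 + 6 = 13715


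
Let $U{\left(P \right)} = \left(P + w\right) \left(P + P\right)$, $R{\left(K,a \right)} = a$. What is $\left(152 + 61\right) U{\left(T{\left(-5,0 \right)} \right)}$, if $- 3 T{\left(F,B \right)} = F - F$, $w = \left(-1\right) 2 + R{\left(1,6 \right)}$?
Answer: $0$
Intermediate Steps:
$w = 4$ ($w = \left(-1\right) 2 + 6 = -2 + 6 = 4$)
$T{\left(F,B \right)} = 0$ ($T{\left(F,B \right)} = - \frac{F - F}{3} = \left(- \frac{1}{3}\right) 0 = 0$)
$U{\left(P \right)} = 2 P \left(4 + P\right)$ ($U{\left(P \right)} = \left(P + 4\right) \left(P + P\right) = \left(4 + P\right) 2 P = 2 P \left(4 + P\right)$)
$\left(152 + 61\right) U{\left(T{\left(-5,0 \right)} \right)} = \left(152 + 61\right) 2 \cdot 0 \left(4 + 0\right) = 213 \cdot 2 \cdot 0 \cdot 4 = 213 \cdot 0 = 0$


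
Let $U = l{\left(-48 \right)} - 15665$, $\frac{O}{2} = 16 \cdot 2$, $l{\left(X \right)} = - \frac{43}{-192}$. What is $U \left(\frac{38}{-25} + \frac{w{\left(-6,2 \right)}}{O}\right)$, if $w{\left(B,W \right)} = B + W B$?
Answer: $\frac{4334004917}{153600} \approx 28216.0$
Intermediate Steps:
$w{\left(B,W \right)} = B + B W$
$l{\left(X \right)} = \frac{43}{192}$ ($l{\left(X \right)} = \left(-43\right) \left(- \frac{1}{192}\right) = \frac{43}{192}$)
$O = 64$ ($O = 2 \cdot 16 \cdot 2 = 2 \cdot 32 = 64$)
$U = - \frac{3007637}{192}$ ($U = \frac{43}{192} - 15665 = - \frac{3007637}{192} \approx -15665.0$)
$U \left(\frac{38}{-25} + \frac{w{\left(-6,2 \right)}}{O}\right) = - \frac{3007637 \left(\frac{38}{-25} + \frac{\left(-6\right) \left(1 + 2\right)}{64}\right)}{192} = - \frac{3007637 \left(38 \left(- \frac{1}{25}\right) + \left(-6\right) 3 \cdot \frac{1}{64}\right)}{192} = - \frac{3007637 \left(- \frac{38}{25} - \frac{9}{32}\right)}{192} = \left(- \frac{3007637}{192}\right) \left(- \frac{1441}{800}\right) = \frac{4334004917}{153600}$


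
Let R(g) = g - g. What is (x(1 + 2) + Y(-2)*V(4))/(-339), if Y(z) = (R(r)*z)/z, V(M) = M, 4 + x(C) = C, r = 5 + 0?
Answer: 1/339 ≈ 0.0029499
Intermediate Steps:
r = 5
x(C) = -4 + C
R(g) = 0
Y(z) = 0 (Y(z) = (0*z)/z = 0/z = 0)
(x(1 + 2) + Y(-2)*V(4))/(-339) = ((-4 + (1 + 2)) + 0*4)/(-339) = ((-4 + 3) + 0)*(-1/339) = (-1 + 0)*(-1/339) = -1*(-1/339) = 1/339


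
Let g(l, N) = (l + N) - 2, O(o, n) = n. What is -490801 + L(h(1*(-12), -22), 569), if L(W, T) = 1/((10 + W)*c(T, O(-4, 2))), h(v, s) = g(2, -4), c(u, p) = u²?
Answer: -953413335365/1942566 ≈ -4.9080e+5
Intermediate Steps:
g(l, N) = -2 + N + l (g(l, N) = (N + l) - 2 = -2 + N + l)
h(v, s) = -4 (h(v, s) = -2 - 4 + 2 = -4)
L(W, T) = 1/(T²*(10 + W)) (L(W, T) = 1/((10 + W)*T²) = 1/(T²*(10 + W)))
-490801 + L(h(1*(-12), -22), 569) = -490801 + 1/(569²*(10 - 4)) = -490801 + (1/323761)/6 = -490801 + (1/323761)*(⅙) = -490801 + 1/1942566 = -953413335365/1942566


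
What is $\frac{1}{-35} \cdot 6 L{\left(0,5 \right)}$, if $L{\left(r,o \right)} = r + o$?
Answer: $- \frac{6}{7} \approx -0.85714$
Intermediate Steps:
$L{\left(r,o \right)} = o + r$
$\frac{1}{-35} \cdot 6 L{\left(0,5 \right)} = \frac{1}{-35} \cdot 6 \left(5 + 0\right) = \left(- \frac{1}{35}\right) 6 \cdot 5 = \left(- \frac{6}{35}\right) 5 = - \frac{6}{7}$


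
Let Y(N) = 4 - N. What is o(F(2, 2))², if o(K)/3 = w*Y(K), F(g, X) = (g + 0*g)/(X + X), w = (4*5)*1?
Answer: 44100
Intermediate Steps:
w = 20 (w = 20*1 = 20)
F(g, X) = g/(2*X) (F(g, X) = (g + 0)/((2*X)) = g*(1/(2*X)) = g/(2*X))
o(K) = 240 - 60*K (o(K) = 3*(20*(4 - K)) = 3*(80 - 20*K) = 240 - 60*K)
o(F(2, 2))² = (240 - 30*2/2)² = (240 - 60*½)² = (240 - 30)² = 210² = 44100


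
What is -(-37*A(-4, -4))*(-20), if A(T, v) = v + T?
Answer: 5920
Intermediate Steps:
A(T, v) = T + v
-(-37*A(-4, -4))*(-20) = -(-37*(-4 - 4))*(-20) = -(-37*(-8))*(-20) = -296*(-20) = -1*(-5920) = 5920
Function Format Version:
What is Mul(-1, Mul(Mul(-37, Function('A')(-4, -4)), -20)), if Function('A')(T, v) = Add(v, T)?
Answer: 5920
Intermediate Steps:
Function('A')(T, v) = Add(T, v)
Mul(-1, Mul(Mul(-37, Function('A')(-4, -4)), -20)) = Mul(-1, Mul(Mul(-37, Add(-4, -4)), -20)) = Mul(-1, Mul(Mul(-37, -8), -20)) = Mul(-1, Mul(296, -20)) = Mul(-1, -5920) = 5920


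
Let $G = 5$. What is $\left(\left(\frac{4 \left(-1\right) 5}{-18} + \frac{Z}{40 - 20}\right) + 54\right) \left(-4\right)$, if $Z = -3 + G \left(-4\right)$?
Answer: $- \frac{9713}{45} \approx -215.84$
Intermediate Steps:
$Z = -23$ ($Z = -3 + 5 \left(-4\right) = -3 - 20 = -23$)
$\left(\left(\frac{4 \left(-1\right) 5}{-18} + \frac{Z}{40 - 20}\right) + 54\right) \left(-4\right) = \left(\left(\frac{4 \left(-1\right) 5}{-18} - \frac{23}{40 - 20}\right) + 54\right) \left(-4\right) = \left(\left(\left(-4\right) 5 \left(- \frac{1}{18}\right) - \frac{23}{20}\right) + 54\right) \left(-4\right) = \left(\left(\left(-20\right) \left(- \frac{1}{18}\right) - \frac{23}{20}\right) + 54\right) \left(-4\right) = \left(\left(\frac{10}{9} - \frac{23}{20}\right) + 54\right) \left(-4\right) = \left(- \frac{7}{180} + 54\right) \left(-4\right) = \frac{9713}{180} \left(-4\right) = - \frac{9713}{45}$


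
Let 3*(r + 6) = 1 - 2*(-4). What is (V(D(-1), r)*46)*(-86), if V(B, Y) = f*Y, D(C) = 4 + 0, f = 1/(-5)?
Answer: -11868/5 ≈ -2373.6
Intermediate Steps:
f = -⅕ ≈ -0.20000
r = -3 (r = -6 + (1 - 2*(-4))/3 = -6 + (1 + 8)/3 = -6 + (⅓)*9 = -6 + 3 = -3)
D(C) = 4
V(B, Y) = -Y/5
(V(D(-1), r)*46)*(-86) = (-⅕*(-3)*46)*(-86) = ((⅗)*46)*(-86) = (138/5)*(-86) = -11868/5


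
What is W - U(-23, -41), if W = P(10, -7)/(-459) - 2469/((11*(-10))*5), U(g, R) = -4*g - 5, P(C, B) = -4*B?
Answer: -20845279/252450 ≈ -82.572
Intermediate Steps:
U(g, R) = -5 - 4*g
W = 1117871/252450 (W = -4*(-7)/(-459) - 2469/((11*(-10))*5) = 28*(-1/459) - 2469/((-110*5)) = -28/459 - 2469/(-550) = -28/459 - 2469*(-1/550) = -28/459 + 2469/550 = 1117871/252450 ≈ 4.4281)
W - U(-23, -41) = 1117871/252450 - (-5 - 4*(-23)) = 1117871/252450 - (-5 + 92) = 1117871/252450 - 1*87 = 1117871/252450 - 87 = -20845279/252450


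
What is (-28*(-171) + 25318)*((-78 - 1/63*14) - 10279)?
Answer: -2806330790/9 ≈ -3.1181e+8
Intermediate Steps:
(-28*(-171) + 25318)*((-78 - 1/63*14) - 10279) = (4788 + 25318)*((-78 - 1*1/63*14) - 10279) = 30106*((-78 - 1/63*14) - 10279) = 30106*((-78 - 2/9) - 10279) = 30106*(-704/9 - 10279) = 30106*(-93215/9) = -2806330790/9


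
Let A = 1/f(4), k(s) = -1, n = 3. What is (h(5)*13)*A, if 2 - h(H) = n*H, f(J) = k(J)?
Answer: 169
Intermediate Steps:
f(J) = -1
A = -1 (A = 1/(-1) = -1)
h(H) = 2 - 3*H
(h(5)*13)*A = ((2 - 3*5)*13)*(-1) = ((2 - 15)*13)*(-1) = -13*13*(-1) = -169*(-1) = 169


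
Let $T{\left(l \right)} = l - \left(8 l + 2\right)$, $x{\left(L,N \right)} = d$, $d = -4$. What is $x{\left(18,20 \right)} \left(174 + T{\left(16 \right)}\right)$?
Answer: $-240$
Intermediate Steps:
$x{\left(L,N \right)} = -4$
$T{\left(l \right)} = -2 - 7 l$ ($T{\left(l \right)} = l - \left(2 + 8 l\right) = -2 - 7 l$)
$x{\left(18,20 \right)} \left(174 + T{\left(16 \right)}\right) = - 4 \left(174 - 114\right) = \left(-4\right) 60 = -240$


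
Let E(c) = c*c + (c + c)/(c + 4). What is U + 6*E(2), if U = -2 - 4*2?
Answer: 18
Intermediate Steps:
U = -10 (U = -2 - 8 = -10)
E(c) = c² + 2*c/(4 + c) (E(c) = c² + (2*c)/(4 + c) = c² + 2*c/(4 + c))
U + 6*E(2) = -10 + 6*(2*(2 + 2² + 4*2)/(4 + 2)) = -10 + 6*(2*(2 + 4 + 8)/6) = -10 + 6*(2*(⅙)*14) = -10 + 6*(14/3) = -10 + 28 = 18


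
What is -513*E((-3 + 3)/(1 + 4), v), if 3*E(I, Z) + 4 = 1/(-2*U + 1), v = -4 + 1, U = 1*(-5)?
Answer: 7353/11 ≈ 668.45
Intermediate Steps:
U = -5
v = -3
E(I, Z) = -43/33 (E(I, Z) = -4/3 + 1/(3*(-2*(-5) + 1)) = -4/3 + 1/(3*(10 + 1)) = -4/3 + (1/3)/11 = -4/3 + (1/3)*(1/11) = -4/3 + 1/33 = -43/33)
-513*E((-3 + 3)/(1 + 4), v) = -513*(-43/33) = 7353/11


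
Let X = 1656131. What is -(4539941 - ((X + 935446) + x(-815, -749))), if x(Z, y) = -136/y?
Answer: -1459324500/749 ≈ -1.9484e+6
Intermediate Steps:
-(4539941 - ((X + 935446) + x(-815, -749))) = -(4539941 - ((1656131 + 935446) - 136/(-749))) = -(4539941 - (2591577 - 136*(-1/749))) = -(4539941 - (2591577 + 136/749)) = -(4539941 - 1*1941091309/749) = -(4539941 - 1941091309/749) = -1*1459324500/749 = -1459324500/749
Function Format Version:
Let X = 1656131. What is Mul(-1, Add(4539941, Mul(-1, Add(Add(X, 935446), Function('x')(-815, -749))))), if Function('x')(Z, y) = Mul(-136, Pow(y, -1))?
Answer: Rational(-1459324500, 749) ≈ -1.9484e+6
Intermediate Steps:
Mul(-1, Add(4539941, Mul(-1, Add(Add(X, 935446), Function('x')(-815, -749))))) = Mul(-1, Add(4539941, Mul(-1, Add(Add(1656131, 935446), Mul(-136, Pow(-749, -1)))))) = Mul(-1, Add(4539941, Mul(-1, Add(2591577, Mul(-136, Rational(-1, 749)))))) = Mul(-1, Add(4539941, Mul(-1, Add(2591577, Rational(136, 749))))) = Mul(-1, Add(4539941, Mul(-1, Rational(1941091309, 749)))) = Mul(-1, Add(4539941, Rational(-1941091309, 749))) = Mul(-1, Rational(1459324500, 749)) = Rational(-1459324500, 749)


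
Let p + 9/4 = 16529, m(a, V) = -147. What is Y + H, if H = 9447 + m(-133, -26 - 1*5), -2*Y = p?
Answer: 8293/8 ≈ 1036.6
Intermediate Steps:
p = 66107/4 (p = -9/4 + 16529 = 66107/4 ≈ 16527.)
Y = -66107/8 (Y = -1/2*66107/4 = -66107/8 ≈ -8263.4)
H = 9300 (H = 9447 - 147 = 9300)
Y + H = -66107/8 + 9300 = 8293/8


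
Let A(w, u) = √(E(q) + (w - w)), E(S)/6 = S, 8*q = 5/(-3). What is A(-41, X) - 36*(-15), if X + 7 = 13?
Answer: 540 + I*√5/2 ≈ 540.0 + 1.118*I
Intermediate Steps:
q = -5/24 (q = (5/(-3))/8 = (5*(-⅓))/8 = (⅛)*(-5/3) = -5/24 ≈ -0.20833)
X = 6 (X = -7 + 13 = 6)
E(S) = 6*S
A(w, u) = I*√5/2 (A(w, u) = √(6*(-5/24) + (w - w)) = √(-5/4 + 0) = √(-5/4) = I*√5/2)
A(-41, X) - 36*(-15) = I*√5/2 - 36*(-15) = I*√5/2 + 540 = 540 + I*√5/2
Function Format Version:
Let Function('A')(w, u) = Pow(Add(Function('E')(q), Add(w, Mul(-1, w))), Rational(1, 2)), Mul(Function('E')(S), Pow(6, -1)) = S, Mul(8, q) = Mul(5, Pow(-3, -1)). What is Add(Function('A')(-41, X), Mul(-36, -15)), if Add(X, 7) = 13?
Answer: Add(540, Mul(Rational(1, 2), I, Pow(5, Rational(1, 2)))) ≈ Add(540.00, Mul(1.1180, I))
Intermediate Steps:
q = Rational(-5, 24) (q = Mul(Rational(1, 8), Mul(5, Pow(-3, -1))) = Mul(Rational(1, 8), Mul(5, Rational(-1, 3))) = Mul(Rational(1, 8), Rational(-5, 3)) = Rational(-5, 24) ≈ -0.20833)
X = 6 (X = Add(-7, 13) = 6)
Function('E')(S) = Mul(6, S)
Function('A')(w, u) = Mul(Rational(1, 2), I, Pow(5, Rational(1, 2))) (Function('A')(w, u) = Pow(Add(Mul(6, Rational(-5, 24)), Add(w, Mul(-1, w))), Rational(1, 2)) = Pow(Add(Rational(-5, 4), 0), Rational(1, 2)) = Pow(Rational(-5, 4), Rational(1, 2)) = Mul(Rational(1, 2), I, Pow(5, Rational(1, 2))))
Add(Function('A')(-41, X), Mul(-36, -15)) = Add(Mul(Rational(1, 2), I, Pow(5, Rational(1, 2))), Mul(-36, -15)) = Add(Mul(Rational(1, 2), I, Pow(5, Rational(1, 2))), 540) = Add(540, Mul(Rational(1, 2), I, Pow(5, Rational(1, 2))))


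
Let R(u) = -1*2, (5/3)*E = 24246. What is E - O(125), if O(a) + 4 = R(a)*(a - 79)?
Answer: 73218/5 ≈ 14644.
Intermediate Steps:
E = 72738/5 (E = (⅗)*24246 = 72738/5 ≈ 14548.)
R(u) = -2
O(a) = 154 - 2*a (O(a) = -4 - 2*(a - 79) = -4 - 2*(-79 + a) = -4 + (158 - 2*a) = 154 - 2*a)
E - O(125) = 72738/5 - (154 - 2*125) = 72738/5 - (154 - 250) = 72738/5 - 1*(-96) = 72738/5 + 96 = 73218/5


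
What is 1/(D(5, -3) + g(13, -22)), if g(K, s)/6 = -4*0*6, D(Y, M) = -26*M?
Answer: 1/78 ≈ 0.012821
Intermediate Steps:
g(K, s) = 0 (g(K, s) = 6*(-4*0*6) = 6*(0*6) = 6*0 = 0)
1/(D(5, -3) + g(13, -22)) = 1/(-26*(-3) + 0) = 1/(78 + 0) = 1/78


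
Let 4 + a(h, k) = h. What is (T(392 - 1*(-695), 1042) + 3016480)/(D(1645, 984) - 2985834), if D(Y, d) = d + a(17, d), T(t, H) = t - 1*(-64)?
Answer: -3017631/2984837 ≈ -1.0110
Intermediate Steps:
a(h, k) = -4 + h
T(t, H) = 64 + t (T(t, H) = t + 64 = 64 + t)
D(Y, d) = 13 + d (D(Y, d) = d + (-4 + 17) = d + 13 = 13 + d)
(T(392 - 1*(-695), 1042) + 3016480)/(D(1645, 984) - 2985834) = ((64 + (392 - 1*(-695))) + 3016480)/((13 + 984) - 2985834) = ((64 + (392 + 695)) + 3016480)/(997 - 2985834) = ((64 + 1087) + 3016480)/(-2984837) = (1151 + 3016480)*(-1/2984837) = 3017631*(-1/2984837) = -3017631/2984837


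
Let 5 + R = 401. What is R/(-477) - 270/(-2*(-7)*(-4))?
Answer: 5923/1484 ≈ 3.9912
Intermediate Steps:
R = 396 (R = -5 + 401 = 396)
R/(-477) - 270/(-2*(-7)*(-4)) = 396/(-477) - 270/(-2*(-7)*(-4)) = 396*(-1/477) - 270/(14*(-4)) = -44/53 - 270/(-56) = -44/53 - 270*(-1/56) = -44/53 + 135/28 = 5923/1484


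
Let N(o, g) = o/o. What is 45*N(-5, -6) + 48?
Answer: 93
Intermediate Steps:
N(o, g) = 1
45*N(-5, -6) + 48 = 45*1 + 48 = 45 + 48 = 93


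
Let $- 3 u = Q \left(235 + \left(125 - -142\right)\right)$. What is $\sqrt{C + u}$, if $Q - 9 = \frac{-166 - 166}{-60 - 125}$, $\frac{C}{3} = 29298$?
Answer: $\frac{2 \sqrt{6629291295}}{555} \approx 293.41$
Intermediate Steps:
$C = 87894$ ($C = 3 \cdot 29298 = 87894$)
$Q = \frac{1997}{185}$ ($Q = 9 + \frac{-166 - 166}{-60 - 125} = 9 - \frac{332}{-185} = 9 - - \frac{332}{185} = 9 + \frac{332}{185} = \frac{1997}{185} \approx 10.795$)
$u = - \frac{1002494}{555}$ ($u = - \frac{\frac{1997}{185} \left(235 + \left(125 - -142\right)\right)}{3} = - \frac{\frac{1997}{185} \left(235 + \left(125 + 142\right)\right)}{3} = - \frac{\frac{1997}{185} \left(235 + 267\right)}{3} = - \frac{\frac{1997}{185} \cdot 502}{3} = \left(- \frac{1}{3}\right) \frac{1002494}{185} = - \frac{1002494}{555} \approx -1806.3$)
$\sqrt{C + u} = \sqrt{87894 - \frac{1002494}{555}} = \sqrt{\frac{47778676}{555}} = \frac{2 \sqrt{6629291295}}{555}$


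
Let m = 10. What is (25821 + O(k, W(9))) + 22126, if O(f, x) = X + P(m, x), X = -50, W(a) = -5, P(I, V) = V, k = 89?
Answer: 47892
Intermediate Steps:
O(f, x) = -50 + x
(25821 + O(k, W(9))) + 22126 = (25821 + (-50 - 5)) + 22126 = (25821 - 55) + 22126 = 25766 + 22126 = 47892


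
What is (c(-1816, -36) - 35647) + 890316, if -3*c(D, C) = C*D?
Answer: 832877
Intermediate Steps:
c(D, C) = -C*D/3
(c(-1816, -36) - 35647) + 890316 = (-1/3*(-36)*(-1816) - 35647) + 890316 = (-21792 - 35647) + 890316 = -57439 + 890316 = 832877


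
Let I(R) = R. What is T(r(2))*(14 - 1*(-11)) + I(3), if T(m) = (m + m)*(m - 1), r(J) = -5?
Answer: 1503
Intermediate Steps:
T(m) = 2*m*(-1 + m) (T(m) = (2*m)*(-1 + m) = 2*m*(-1 + m))
T(r(2))*(14 - 1*(-11)) + I(3) = (2*(-5)*(-1 - 5))*(14 - 1*(-11)) + 3 = (2*(-5)*(-6))*(14 + 11) + 3 = 60*25 + 3 = 1500 + 3 = 1503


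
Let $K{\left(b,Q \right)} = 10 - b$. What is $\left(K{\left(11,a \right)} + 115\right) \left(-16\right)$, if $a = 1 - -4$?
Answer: $-1824$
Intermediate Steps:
$a = 5$ ($a = 1 + 4 = 5$)
$\left(K{\left(11,a \right)} + 115\right) \left(-16\right) = \left(\left(10 - 11\right) + 115\right) \left(-16\right) = \left(-1 + 115\right) \left(-16\right) = 114 \left(-16\right) = -1824$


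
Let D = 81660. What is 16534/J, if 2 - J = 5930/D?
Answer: 135016644/15739 ≈ 8578.5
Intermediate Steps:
J = 15739/8166 (J = 2 - 5930/81660 = 2 - 1*593/8166 = 2 - 593/8166 = 15739/8166 ≈ 1.9274)
16534/J = 16534/(15739/8166) = 16534*(8166/15739) = 135016644/15739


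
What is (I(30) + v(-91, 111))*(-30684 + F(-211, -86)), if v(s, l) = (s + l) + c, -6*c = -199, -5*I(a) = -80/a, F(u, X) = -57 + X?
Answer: -16554099/10 ≈ -1.6554e+6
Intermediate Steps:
I(a) = 16/a (I(a) = -(-16)/a = 16/a)
c = 199/6 (c = -1/6*(-199) = 199/6 ≈ 33.167)
v(s, l) = 199/6 + l + s (v(s, l) = (s + l) + 199/6 = (l + s) + 199/6 = 199/6 + l + s)
(I(30) + v(-91, 111))*(-30684 + F(-211, -86)) = (16/30 + (199/6 + 111 - 91))*(-30684 + (-57 - 86)) = (16*(1/30) + 319/6)*(-30684 - 143) = (8/15 + 319/6)*(-30827) = (537/10)*(-30827) = -16554099/10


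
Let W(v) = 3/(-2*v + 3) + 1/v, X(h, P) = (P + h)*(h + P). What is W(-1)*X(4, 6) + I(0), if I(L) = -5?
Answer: -45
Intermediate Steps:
X(h, P) = (P + h)² (X(h, P) = (P + h)*(P + h) = (P + h)²)
W(v) = 1/v + 3/(3 - 2*v) (W(v) = 3/(3 - 2*v) + 1/v = 1/v + 3/(3 - 2*v))
W(-1)*X(4, 6) + I(0) = ((-3 - 1*(-1))/((-1)*(-3 + 2*(-1))))*(6 + 4)² - 5 = -(-3 + 1)/(-3 - 2)*10² - 5 = -1*(-2)/(-5)*100 - 5 = -1*(-⅕)*(-2)*100 - 5 = -⅖*100 - 5 = -40 - 5 = -45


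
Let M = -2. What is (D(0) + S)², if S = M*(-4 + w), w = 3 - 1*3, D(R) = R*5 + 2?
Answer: 100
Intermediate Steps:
D(R) = 2 + 5*R (D(R) = 5*R + 2 = 2 + 5*R)
w = 0 (w = 3 - 3 = 0)
S = 8 (S = -2*(-4 + 0) = -2*(-4) = 8)
(D(0) + S)² = ((2 + 5*0) + 8)² = ((2 + 0) + 8)² = (2 + 8)² = 10² = 100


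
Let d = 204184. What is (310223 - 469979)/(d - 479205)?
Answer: 159756/275021 ≈ 0.58089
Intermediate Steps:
(310223 - 469979)/(d - 479205) = (310223 - 469979)/(204184 - 479205) = -159756/(-275021) = -159756*(-1/275021) = 159756/275021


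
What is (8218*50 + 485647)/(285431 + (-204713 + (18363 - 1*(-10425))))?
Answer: 298849/36502 ≈ 8.1872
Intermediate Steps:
(8218*50 + 485647)/(285431 + (-204713 + (18363 - 1*(-10425)))) = (410900 + 485647)/(285431 + (-204713 + (18363 + 10425))) = 896547/(285431 + (-204713 + 28788)) = 896547/(285431 - 175925) = 896547/109506 = 896547*(1/109506) = 298849/36502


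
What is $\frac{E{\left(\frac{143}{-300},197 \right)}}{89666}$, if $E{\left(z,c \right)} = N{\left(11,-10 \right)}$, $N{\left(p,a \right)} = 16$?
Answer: $\frac{8}{44833} \approx 0.00017844$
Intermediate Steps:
$E{\left(z,c \right)} = 16$
$\frac{E{\left(\frac{143}{-300},197 \right)}}{89666} = \frac{16}{89666} = 16 \cdot \frac{1}{89666} = \frac{8}{44833}$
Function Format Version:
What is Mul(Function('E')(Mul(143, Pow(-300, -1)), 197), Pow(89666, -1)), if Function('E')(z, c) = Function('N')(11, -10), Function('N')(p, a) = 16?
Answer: Rational(8, 44833) ≈ 0.00017844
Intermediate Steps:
Function('E')(z, c) = 16
Mul(Function('E')(Mul(143, Pow(-300, -1)), 197), Pow(89666, -1)) = Mul(16, Pow(89666, -1)) = Mul(16, Rational(1, 89666)) = Rational(8, 44833)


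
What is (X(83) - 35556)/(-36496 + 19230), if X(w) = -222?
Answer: 201/97 ≈ 2.0722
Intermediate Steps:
(X(83) - 35556)/(-36496 + 19230) = (-222 - 35556)/(-36496 + 19230) = -35778/(-17266) = -35778*(-1/17266) = 201/97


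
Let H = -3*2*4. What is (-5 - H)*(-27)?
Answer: -513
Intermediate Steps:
H = -24 (H = -6*4 = -24)
(-5 - H)*(-27) = (-5 - 1*(-24))*(-27) = (-5 + 24)*(-27) = 19*(-27) = -513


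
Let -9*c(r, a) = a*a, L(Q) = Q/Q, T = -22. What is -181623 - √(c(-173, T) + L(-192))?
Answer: -181623 - 5*I*√19/3 ≈ -1.8162e+5 - 7.2648*I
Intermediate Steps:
L(Q) = 1
c(r, a) = -a²/9 (c(r, a) = -a*a/9 = -a²/9)
-181623 - √(c(-173, T) + L(-192)) = -181623 - √(-⅑*(-22)² + 1) = -181623 - √(-⅑*484 + 1) = -181623 - √(-484/9 + 1) = -181623 - √(-475/9) = -181623 - 5*I*√19/3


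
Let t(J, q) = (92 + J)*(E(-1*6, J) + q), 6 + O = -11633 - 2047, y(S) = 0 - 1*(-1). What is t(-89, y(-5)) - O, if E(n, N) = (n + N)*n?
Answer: 15399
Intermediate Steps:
y(S) = 1 (y(S) = 0 + 1 = 1)
E(n, N) = n*(N + n) (E(n, N) = (N + n)*n = n*(N + n))
O = -13686 (O = -6 + (-11633 - 2047) = -6 - 13680 = -13686)
t(J, q) = (92 + J)*(36 + q - 6*J) (t(J, q) = (92 + J)*((-1*6)*(J - 1*6) + q) = (92 + J)*(-6*(J - 6) + q) = (92 + J)*(-6*(-6 + J) + q) = (92 + J)*((36 - 6*J) + q) = (92 + J)*(36 + q - 6*J))
t(-89, y(-5)) - O = (3312 - 516*(-89) - 6*(-89)² + 92*1 - 89*1) - 1*(-13686) = (3312 + 45924 - 6*7921 + 92 - 89) + 13686 = (3312 + 45924 - 47526 + 92 - 89) + 13686 = 1713 + 13686 = 15399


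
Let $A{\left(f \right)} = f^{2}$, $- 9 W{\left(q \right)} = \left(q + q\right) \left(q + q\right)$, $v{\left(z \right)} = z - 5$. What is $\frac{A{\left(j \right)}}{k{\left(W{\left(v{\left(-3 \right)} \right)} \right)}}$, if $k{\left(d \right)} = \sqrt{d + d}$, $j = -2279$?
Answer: $- \frac{15581523 i \sqrt{2}}{32} \approx - 6.8861 \cdot 10^{5} i$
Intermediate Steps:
$v{\left(z \right)} = -5 + z$ ($v{\left(z \right)} = z - 5 = -5 + z$)
$W{\left(q \right)} = - \frac{4 q^{2}}{9}$ ($W{\left(q \right)} = - \frac{\left(q + q\right) \left(q + q\right)}{9} = - \frac{2 q 2 q}{9} = - \frac{4 q^{2}}{9}$)
$k{\left(d \right)} = \sqrt{2} \sqrt{d}$ ($k{\left(d \right)} = \sqrt{2 d} = \sqrt{2} \sqrt{d}$)
$\frac{A{\left(j \right)}}{k{\left(W{\left(v{\left(-3 \right)} \right)} \right)}} = \frac{\left(-2279\right)^{2}}{\sqrt{2} \sqrt{- \frac{4 \left(-5 - 3\right)^{2}}{9}}} = \frac{5193841}{\sqrt{2} \sqrt{- \frac{4 \left(-8\right)^{2}}{9}}} = \frac{5193841}{\sqrt{2} \sqrt{\left(- \frac{4}{9}\right) 64}} = \frac{5193841}{\sqrt{2} \sqrt{- \frac{256}{9}}} = \frac{5193841}{\sqrt{2} \frac{16 i}{3}} = \frac{5193841}{\frac{16}{3} i \sqrt{2}} = 5193841 \left(- \frac{3 i \sqrt{2}}{32}\right) = - \frac{15581523 i \sqrt{2}}{32}$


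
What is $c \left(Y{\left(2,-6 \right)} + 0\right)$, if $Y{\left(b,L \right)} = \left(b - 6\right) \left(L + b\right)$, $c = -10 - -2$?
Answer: $-128$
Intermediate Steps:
$c = -8$ ($c = -10 + 2 = -8$)
$Y{\left(b,L \right)} = \left(-6 + b\right) \left(L + b\right)$
$c \left(Y{\left(2,-6 \right)} + 0\right) = - 8 \left(\left(2^{2} - -36 - 12 - 12\right) + 0\right) = - 8 \left(\left(4 + 36 - 12 - 12\right) + 0\right) = - 8 \left(16 + 0\right) = \left(-8\right) 16 = -128$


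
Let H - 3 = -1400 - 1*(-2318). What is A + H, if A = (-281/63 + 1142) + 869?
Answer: 184435/63 ≈ 2927.5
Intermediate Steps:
A = 126412/63 (A = (-281*1/63 + 1142) + 869 = (-281/63 + 1142) + 869 = 71665/63 + 869 = 126412/63 ≈ 2006.5)
H = 921 (H = 3 + (-1400 - 1*(-2318)) = 3 + (-1400 + 2318) = 3 + 918 = 921)
A + H = 126412/63 + 921 = 184435/63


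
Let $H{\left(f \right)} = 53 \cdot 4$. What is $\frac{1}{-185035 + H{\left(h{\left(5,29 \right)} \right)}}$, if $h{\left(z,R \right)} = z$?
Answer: $- \frac{1}{184823} \approx -5.4106 \cdot 10^{-6}$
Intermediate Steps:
$H{\left(f \right)} = 212$
$\frac{1}{-185035 + H{\left(h{\left(5,29 \right)} \right)}} = \frac{1}{-185035 + 212} = \frac{1}{-184823} = - \frac{1}{184823}$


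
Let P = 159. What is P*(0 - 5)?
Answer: -795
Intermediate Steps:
P*(0 - 5) = 159*(0 - 5) = 159*(-5) = -795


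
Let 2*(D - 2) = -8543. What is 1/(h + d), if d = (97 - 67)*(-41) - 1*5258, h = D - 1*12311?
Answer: -2/46137 ≈ -4.3349e-5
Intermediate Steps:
D = -8539/2 (D = 2 + (1/2)*(-8543) = 2 - 8543/2 = -8539/2 ≈ -4269.5)
h = -33161/2 (h = -8539/2 - 1*12311 = -8539/2 - 12311 = -33161/2 ≈ -16581.)
d = -6488 (d = 30*(-41) - 5258 = -1230 - 5258 = -6488)
1/(h + d) = 1/(-33161/2 - 6488) = 1/(-46137/2) = -2/46137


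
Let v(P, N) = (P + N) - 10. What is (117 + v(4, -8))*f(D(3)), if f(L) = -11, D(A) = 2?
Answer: -1133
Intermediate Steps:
v(P, N) = -10 + N + P (v(P, N) = (N + P) - 10 = -10 + N + P)
(117 + v(4, -8))*f(D(3)) = (117 + (-10 - 8 + 4))*(-11) = (117 - 14)*(-11) = 103*(-11) = -1133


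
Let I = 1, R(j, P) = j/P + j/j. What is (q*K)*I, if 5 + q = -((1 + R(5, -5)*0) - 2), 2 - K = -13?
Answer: -60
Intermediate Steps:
R(j, P) = 1 + j/P (R(j, P) = j/P + 1 = 1 + j/P)
K = 15 (K = 2 - 1*(-13) = 2 + 13 = 15)
q = -4 (q = -5 - ((1 + ((-5 + 5)/(-5))*0) - 2) = -5 - ((1 - 1/5*0*0) - 2) = -5 - ((1 + 0*0) - 2) = -5 - ((1 + 0) - 2) = -5 - (1 - 2) = -5 - 1*(-1) = -5 + 1 = -4)
(q*K)*I = -4*15*1 = -60*1 = -60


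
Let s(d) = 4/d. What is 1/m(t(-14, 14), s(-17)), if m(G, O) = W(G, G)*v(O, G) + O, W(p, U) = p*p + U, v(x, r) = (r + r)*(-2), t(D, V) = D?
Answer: 17/173260 ≈ 9.8118e-5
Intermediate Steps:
v(x, r) = -4*r (v(x, r) = (2*r)*(-2) = -4*r)
W(p, U) = U + p² (W(p, U) = p² + U = U + p²)
m(G, O) = O - 4*G*(G + G²) (m(G, O) = (G + G²)*(-4*G) + O = -4*G*(G + G²) + O = O - 4*G*(G + G²))
1/m(t(-14, 14), s(-17)) = 1/(4/(-17) - 4*(-14)²*(1 - 14)) = 1/(4*(-1/17) - 4*196*(-13)) = 1/(-4/17 + 10192) = 1/(173260/17) = 17/173260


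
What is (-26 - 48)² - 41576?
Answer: -36100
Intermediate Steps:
(-26 - 48)² - 41576 = (-74)² - 41576 = 5476 - 41576 = -36100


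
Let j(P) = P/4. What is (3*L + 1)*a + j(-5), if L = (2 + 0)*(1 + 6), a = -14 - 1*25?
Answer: -6713/4 ≈ -1678.3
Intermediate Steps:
a = -39 (a = -14 - 25 = -39)
j(P) = P/4 (j(P) = P*(¼) = P/4)
L = 14 (L = 2*7 = 14)
(3*L + 1)*a + j(-5) = (3*14 + 1)*(-39) + (¼)*(-5) = (42 + 1)*(-39) - 5/4 = 43*(-39) - 5/4 = -1677 - 5/4 = -6713/4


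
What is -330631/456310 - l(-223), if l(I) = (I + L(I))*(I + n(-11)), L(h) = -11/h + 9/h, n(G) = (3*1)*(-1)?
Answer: -5128223316333/101757130 ≈ -50397.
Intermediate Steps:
n(G) = -3 (n(G) = 3*(-1) = -3)
L(h) = -2/h
l(I) = (-3 + I)*(I - 2/I) (l(I) = (I - 2/I)*(I - 3) = (I - 2/I)*(-3 + I) = (-3 + I)*(I - 2/I))
-330631/456310 - l(-223) = -330631/456310 - (-2 + (-223)**2 - 3*(-223) + 6/(-223)) = -330631*1/456310 - (-2 + 49729 + 669 + 6*(-1/223)) = -330631/456310 - (-2 + 49729 + 669 - 6/223) = -330631/456310 - 1*11238302/223 = -330631/456310 - 11238302/223 = -5128223316333/101757130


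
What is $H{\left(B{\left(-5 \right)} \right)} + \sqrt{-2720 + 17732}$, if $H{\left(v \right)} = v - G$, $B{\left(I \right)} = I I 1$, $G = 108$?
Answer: $-83 + 6 \sqrt{417} \approx 39.523$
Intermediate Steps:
$B{\left(I \right)} = I^{2}$ ($B{\left(I \right)} = I^{2} \cdot 1 = I^{2}$)
$H{\left(v \right)} = -108 + v$ ($H{\left(v \right)} = v - 108 = -108 + v$)
$H{\left(B{\left(-5 \right)} \right)} + \sqrt{-2720 + 17732} = \left(-108 + \left(-5\right)^{2}\right) + \sqrt{-2720 + 17732} = \left(-108 + 25\right) + \sqrt{15012} = -83 + 6 \sqrt{417}$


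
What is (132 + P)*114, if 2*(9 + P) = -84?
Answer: 9234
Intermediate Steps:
P = -51 (P = -9 + (½)*(-84) = -9 - 42 = -51)
(132 + P)*114 = (132 - 51)*114 = 81*114 = 9234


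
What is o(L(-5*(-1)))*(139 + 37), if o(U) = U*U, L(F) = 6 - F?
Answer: 176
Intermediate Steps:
o(U) = U²
o(L(-5*(-1)))*(139 + 37) = (6 - (-5)*(-1))²*(139 + 37) = (6 - 1*5)²*176 = (6 - 5)²*176 = 1²*176 = 1*176 = 176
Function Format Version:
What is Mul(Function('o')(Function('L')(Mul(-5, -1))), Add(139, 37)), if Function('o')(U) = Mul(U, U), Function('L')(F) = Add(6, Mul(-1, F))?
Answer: 176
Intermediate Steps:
Function('o')(U) = Pow(U, 2)
Mul(Function('o')(Function('L')(Mul(-5, -1))), Add(139, 37)) = Mul(Pow(Add(6, Mul(-1, Mul(-5, -1))), 2), Add(139, 37)) = Mul(Pow(Add(6, Mul(-1, 5)), 2), 176) = Mul(Pow(Add(6, -5), 2), 176) = Mul(Pow(1, 2), 176) = Mul(1, 176) = 176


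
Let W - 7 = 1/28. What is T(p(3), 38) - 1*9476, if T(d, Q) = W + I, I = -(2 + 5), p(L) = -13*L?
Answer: -265327/28 ≈ -9476.0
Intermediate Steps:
W = 197/28 (W = 7 + 1/28 = 197/28 ≈ 7.0357)
I = -7 (I = -1*7 = -7)
T(d, Q) = 1/28 (T(d, Q) = 197/28 - 7 = 1/28)
T(p(3), 38) - 1*9476 = 1/28 - 1*9476 = 1/28 - 9476 = -265327/28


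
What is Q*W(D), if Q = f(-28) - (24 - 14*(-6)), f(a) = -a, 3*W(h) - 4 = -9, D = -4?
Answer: 400/3 ≈ 133.33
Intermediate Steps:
W(h) = -5/3 (W(h) = 4/3 + (⅓)*(-9) = 4/3 - 3 = -5/3)
Q = -80 (Q = -1*(-28) - (24 - 14*(-6)) = 28 - (24 + 84) = 28 - 1*108 = 28 - 108 = -80)
Q*W(D) = -80*(-5/3) = 400/3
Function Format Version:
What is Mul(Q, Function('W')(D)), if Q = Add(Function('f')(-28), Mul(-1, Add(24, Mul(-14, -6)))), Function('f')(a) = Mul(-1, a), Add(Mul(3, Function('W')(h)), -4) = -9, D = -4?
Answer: Rational(400, 3) ≈ 133.33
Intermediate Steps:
Function('W')(h) = Rational(-5, 3) (Function('W')(h) = Add(Rational(4, 3), Mul(Rational(1, 3), -9)) = Add(Rational(4, 3), -3) = Rational(-5, 3))
Q = -80 (Q = Add(Mul(-1, -28), Mul(-1, Add(24, Mul(-14, -6)))) = Add(28, Mul(-1, Add(24, 84))) = Add(28, Mul(-1, 108)) = Add(28, -108) = -80)
Mul(Q, Function('W')(D)) = Mul(-80, Rational(-5, 3)) = Rational(400, 3)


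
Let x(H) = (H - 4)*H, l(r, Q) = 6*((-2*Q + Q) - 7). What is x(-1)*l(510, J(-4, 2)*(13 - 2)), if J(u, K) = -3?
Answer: 780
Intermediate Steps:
l(r, Q) = -42 - 6*Q (l(r, Q) = 6*(-Q - 7) = 6*(-7 - Q) = -42 - 6*Q)
x(H) = H*(-4 + H) (x(H) = (-4 + H)*H = H*(-4 + H))
x(-1)*l(510, J(-4, 2)*(13 - 2)) = (-(-4 - 1))*(-42 - (-18)*(13 - 2)) = (-1*(-5))*(-42 - (-18)*11) = 5*(-42 - 6*(-33)) = 5*(-42 + 198) = 5*156 = 780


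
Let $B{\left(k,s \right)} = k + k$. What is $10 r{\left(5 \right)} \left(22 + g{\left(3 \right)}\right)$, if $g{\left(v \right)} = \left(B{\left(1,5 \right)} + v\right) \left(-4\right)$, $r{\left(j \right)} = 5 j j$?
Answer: $2500$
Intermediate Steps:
$B{\left(k,s \right)} = 2 k$
$r{\left(j \right)} = 5 j^{2}$
$g{\left(v \right)} = -8 - 4 v$ ($g{\left(v \right)} = \left(2 \cdot 1 + v\right) \left(-4\right) = \left(2 + v\right) \left(-4\right) = -8 - 4 v$)
$10 r{\left(5 \right)} \left(22 + g{\left(3 \right)}\right) = 10 \cdot 5 \cdot 5^{2} \left(22 - 20\right) = 10 \cdot 5 \cdot 25 \left(22 - 20\right) = 10 \cdot 125 \left(22 - 20\right) = 1250 \cdot 2 = 2500$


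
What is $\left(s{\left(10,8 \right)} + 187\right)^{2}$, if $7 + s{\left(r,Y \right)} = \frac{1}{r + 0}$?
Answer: $\frac{3243601}{100} \approx 32436.0$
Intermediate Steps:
$s{\left(r,Y \right)} = -7 + \frac{1}{r}$ ($s{\left(r,Y \right)} = -7 + \frac{1}{r + 0} = -7 + \frac{1}{r}$)
$\left(s{\left(10,8 \right)} + 187\right)^{2} = \left(\left(-7 + \frac{1}{10}\right) + 187\right)^{2} = \left(- \frac{69}{10} + 187\right)^{2} = \left(\frac{1801}{10}\right)^{2} = \frac{3243601}{100}$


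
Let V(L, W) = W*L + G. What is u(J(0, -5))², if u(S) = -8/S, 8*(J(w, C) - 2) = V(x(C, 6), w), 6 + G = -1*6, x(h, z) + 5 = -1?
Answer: 256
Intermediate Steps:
x(h, z) = -6 (x(h, z) = -5 - 1 = -6)
G = -12 (G = -6 - 1*6 = -6 - 6 = -12)
V(L, W) = -12 + L*W (V(L, W) = W*L - 12 = L*W - 12 = -12 + L*W)
J(w, C) = ½ - 3*w/4 (J(w, C) = 2 + (-12 - 6*w)/8 = 2 + (-3/2 - 3*w/4) = ½ - 3*w/4)
u(J(0, -5))² = (-8/(½ - ¾*0))² = (-8/(½ + 0))² = (-8/½)² = (-8*2)² = (-16)² = 256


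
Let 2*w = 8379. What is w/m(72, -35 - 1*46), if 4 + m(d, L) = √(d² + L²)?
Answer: 16758/11729 + 75411*√145/23458 ≈ 40.139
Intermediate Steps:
m(d, L) = -4 + √(L² + d²) (m(d, L) = -4 + √(d² + L²) = -4 + √(L² + d²))
w = 8379/2 (w = (½)*8379 = 8379/2 ≈ 4189.5)
w/m(72, -35 - 1*46) = 8379/(2*(-4 + √((-35 - 1*46)² + 72²))) = 8379/(2*(-4 + √((-35 - 46)² + 5184))) = 8379/(2*(-4 + √((-81)² + 5184))) = 8379/(2*(-4 + √(6561 + 5184))) = 8379/(2*(-4 + √11745)) = 8379/(2*(-4 + 9*√145))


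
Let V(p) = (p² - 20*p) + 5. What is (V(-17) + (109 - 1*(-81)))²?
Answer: 678976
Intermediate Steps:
V(p) = 5 + p² - 20*p
(V(-17) + (109 - 1*(-81)))² = ((5 + (-17)² - 20*(-17)) + (109 - 1*(-81)))² = ((5 + 289 + 340) + (109 + 81))² = (634 + 190)² = 824² = 678976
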